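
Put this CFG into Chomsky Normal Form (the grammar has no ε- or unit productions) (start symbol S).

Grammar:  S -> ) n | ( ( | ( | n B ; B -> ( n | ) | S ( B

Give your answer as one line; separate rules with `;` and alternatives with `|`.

Introduce a nonterminal for each terminal appearing in a rule of length ≥ 2: X1 → ), X2 → n, X3 → (.
Binarize each right-hand side of length ≥ 3 by chaining fresh nonterminals (Y1, Y2, …): affected rules were B → S X3 B.

S -> X1 X2 | X3 X3 | ( | X2 B; B -> X3 X2 | ) | S Y1; X1 -> ); X2 -> n; X3 -> (; Y1 -> X3 B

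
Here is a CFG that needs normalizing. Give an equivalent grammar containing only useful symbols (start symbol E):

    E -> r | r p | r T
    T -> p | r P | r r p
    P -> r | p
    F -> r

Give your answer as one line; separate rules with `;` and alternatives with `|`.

Generating nonterminals: {E, F, P, T}.
Reachable from E after that: {E, P, T}.
Removed useless symbols: {F} and every production mentioning them.

E -> r | r p | r T; T -> p | r P | r r p; P -> r | p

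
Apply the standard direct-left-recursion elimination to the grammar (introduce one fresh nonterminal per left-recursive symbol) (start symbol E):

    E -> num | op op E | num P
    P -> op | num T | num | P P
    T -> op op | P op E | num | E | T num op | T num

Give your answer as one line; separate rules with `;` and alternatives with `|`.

P, T are directly left-recursive.
For P: α = {P}, β = {op, num T, num}. Rewrite as P → β P' and P' → α P' | ε.
For T: α = {num op, num}, β = {op op, P op E, num, E}. Rewrite as T → β T' and T' → α T' | ε.

E -> num | op op E | num P; P -> op P' | num T P' | num P'; T -> op op T' | P op E T' | num T' | E T'; P' -> P P' | ε; T' -> num op T' | num T' | ε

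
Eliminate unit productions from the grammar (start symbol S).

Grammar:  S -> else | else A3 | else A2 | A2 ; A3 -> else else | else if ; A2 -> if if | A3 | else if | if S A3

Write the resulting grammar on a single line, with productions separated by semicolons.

S -> if if | else if | if S A3 | else | else A3 | else A2 | else else; A3 -> else else | else if; A2 -> if if | else if | if S A3 | else else

Unit pairs: A2 ⇒* {A3}; S ⇒* {A2, A3}.
For each unit pair (A, B), copy every non-unit production of B to A, then drop all unit productions.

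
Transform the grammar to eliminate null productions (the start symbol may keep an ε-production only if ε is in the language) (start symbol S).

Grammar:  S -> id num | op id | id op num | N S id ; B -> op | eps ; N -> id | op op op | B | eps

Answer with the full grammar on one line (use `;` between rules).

Nullable nonterminals: {B, N}.
ε ∉ L(G), so no ε-production is kept.
Expand every rule over subsets of its nullable positions: S → N S id gives N S id | S id.

S -> id num | op id | id op num | N S id | S id; B -> op; N -> id | op op op | B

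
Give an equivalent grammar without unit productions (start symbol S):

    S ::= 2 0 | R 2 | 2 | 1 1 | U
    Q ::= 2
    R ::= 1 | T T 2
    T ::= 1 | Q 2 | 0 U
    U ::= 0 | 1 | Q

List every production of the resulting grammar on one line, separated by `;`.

S ::= 0 | 1 | 2 0 | R 2 | 2 | 1 1; Q ::= 2; R ::= 1 | T T 2; T ::= 1 | Q 2 | 0 U; U ::= 0 | 1 | 2

Unit pairs: S ⇒* {Q, U}; U ⇒* {Q}.
For each unit pair (A, B), copy every non-unit production of B to A, then drop all unit productions.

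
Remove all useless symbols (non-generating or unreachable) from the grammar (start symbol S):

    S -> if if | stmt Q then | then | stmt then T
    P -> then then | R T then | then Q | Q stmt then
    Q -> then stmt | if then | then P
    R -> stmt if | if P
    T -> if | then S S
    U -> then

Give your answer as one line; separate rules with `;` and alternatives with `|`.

S -> if if | stmt Q then | then | stmt then T; P -> then then | R T then | then Q | Q stmt then; Q -> then stmt | if then | then P; R -> stmt if | if P; T -> if | then S S

Generating nonterminals: {P, Q, R, S, T, U}.
Reachable from S after that: {P, Q, R, S, T}.
Removed useless symbols: {U} and every production mentioning them.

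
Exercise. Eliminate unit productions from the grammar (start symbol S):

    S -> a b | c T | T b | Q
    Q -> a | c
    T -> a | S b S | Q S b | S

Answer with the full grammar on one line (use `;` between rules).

Unit pairs: S ⇒* {Q}; T ⇒* {Q, S}.
Replace each nonterminal's rules with the union of the non-unit rules of every nonterminal it unit-derives.

S -> a b | c T | T b | a | c; Q -> a | c; T -> a b | c T | T b | a | c | S b S | Q S b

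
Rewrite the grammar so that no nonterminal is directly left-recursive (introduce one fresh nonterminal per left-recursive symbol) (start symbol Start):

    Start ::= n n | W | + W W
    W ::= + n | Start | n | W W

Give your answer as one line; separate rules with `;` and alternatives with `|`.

Left recursion appears on W.
For W: α = {W}, β = {+ n, Start, n}. Rewrite as W → β W1 and W1 → α W1 | ε.

Start ::= n n | W | + W W; W ::= + n W1 | Start W1 | n W1; W1 ::= W W1 | ε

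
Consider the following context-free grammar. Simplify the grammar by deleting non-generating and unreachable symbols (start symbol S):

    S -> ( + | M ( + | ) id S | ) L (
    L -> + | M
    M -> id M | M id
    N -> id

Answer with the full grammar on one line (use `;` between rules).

S -> ( + | ) id S | ) L (; L -> +

Generating nonterminals: {L, N, S}.
Reachable from S after that: {L, S}.
Removed useless symbols: {M, N} and every production mentioning them.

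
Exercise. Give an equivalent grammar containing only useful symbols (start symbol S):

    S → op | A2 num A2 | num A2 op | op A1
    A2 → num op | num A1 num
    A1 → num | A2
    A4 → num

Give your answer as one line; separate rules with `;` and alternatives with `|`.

Generating nonterminals: {A1, A2, A4, S}.
Reachable from S after that: {A1, A2, S}.
Removed useless symbols: {A4} and every production mentioning them.

S → op | A2 num A2 | num A2 op | op A1; A2 → num op | num A1 num; A1 → num | A2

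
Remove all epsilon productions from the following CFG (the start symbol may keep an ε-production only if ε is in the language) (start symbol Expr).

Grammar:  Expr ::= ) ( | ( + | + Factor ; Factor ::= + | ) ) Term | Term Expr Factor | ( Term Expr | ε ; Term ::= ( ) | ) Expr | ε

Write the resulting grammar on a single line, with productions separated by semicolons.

The nullable symbols are {Factor, Term}.
ε ∉ L(G), so no ε-production is kept.
Add the nullable-subset variants: Expr → + Factor gives + Factor | +. Factor → ) ) Term gives ) ) Term | ) ). Factor → Term Expr Factor gives Term Expr Factor | Term Expr | Expr Factor | Expr. Factor → ( Term Expr gives ( Term Expr | ( Expr.

Expr ::= ) ( | ( + | + Factor | +; Factor ::= + | ) ) Term | ) ) | Term Expr Factor | Term Expr | Expr Factor | Expr | ( Term Expr | ( Expr; Term ::= ( ) | ) Expr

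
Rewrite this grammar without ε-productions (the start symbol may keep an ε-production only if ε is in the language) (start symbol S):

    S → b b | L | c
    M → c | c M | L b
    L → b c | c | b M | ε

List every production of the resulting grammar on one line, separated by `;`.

S → b b | L | c | ε; M → c | c M | L b | b; L → b c | c | b M

Nullable nonterminals: {L, S}.
ε ∈ L(G) since S is nullable, so keep S → ε.
For each production, add variants omitting each subset of nullable occurrences: M → L b gives L b | b.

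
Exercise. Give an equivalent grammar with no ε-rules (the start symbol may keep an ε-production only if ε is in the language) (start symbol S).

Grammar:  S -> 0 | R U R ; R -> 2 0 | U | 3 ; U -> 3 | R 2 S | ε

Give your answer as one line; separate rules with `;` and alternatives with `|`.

S -> 0 | R U R | R U | R R | R | U R | U | ε; R -> 2 0 | U | 3; U -> 3 | R 2 S | R 2 | 2 S | 2

Nullable nonterminals: {R, S, U}.
ε ∈ L(G) since S is nullable, so keep S → ε.
For each production, add variants omitting each subset of nullable occurrences: S → R U R gives R U R | R U | R R | R | U R | U. U → R 2 S gives R 2 S | R 2 | 2 S | 2.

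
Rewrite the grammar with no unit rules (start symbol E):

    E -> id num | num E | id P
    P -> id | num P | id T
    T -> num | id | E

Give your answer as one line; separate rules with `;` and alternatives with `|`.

E -> id num | num E | id P; P -> id | num P | id T; T -> id num | num E | id P | num | id

Unit pairs: T ⇒* {E}.
For each unit pair (A, B), copy every non-unit production of B to A, then drop all unit productions.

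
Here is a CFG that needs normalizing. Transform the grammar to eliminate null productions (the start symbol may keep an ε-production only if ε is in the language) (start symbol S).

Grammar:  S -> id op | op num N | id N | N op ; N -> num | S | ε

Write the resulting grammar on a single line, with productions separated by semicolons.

S -> id op | op num N | op num | id N | id | N op | op; N -> num | S

Nullable set = {N}.
ε ∉ L(G), so no ε-production is kept.
Expand every rule over subsets of its nullable positions: S → op num N gives op num N | op num. S → id N gives id N | id. S → N op gives N op | op.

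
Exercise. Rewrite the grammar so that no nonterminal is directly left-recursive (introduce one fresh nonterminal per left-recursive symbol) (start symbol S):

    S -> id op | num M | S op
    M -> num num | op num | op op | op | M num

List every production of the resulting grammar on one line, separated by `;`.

S -> id op S' | num M S'; M -> num num M' | op num M' | op op M' | op M'; S' -> op S' | eps; M' -> num M' | eps

Left recursion appears on S, M.
For S: α = {op}, β = {id op, num M}. Rewrite as S → β S' and S' → α S' | ε.
For M: α = {num}, β = {num num, op num, op op, op}. Rewrite as M → β M' and M' → α M' | ε.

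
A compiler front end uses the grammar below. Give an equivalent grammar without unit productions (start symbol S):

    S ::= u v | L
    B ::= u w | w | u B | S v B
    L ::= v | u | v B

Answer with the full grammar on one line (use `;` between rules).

S ::= v | u | v B | u v; B ::= u w | w | u B | S v B; L ::= v | u | v B

Unit pairs: S ⇒* {L}.
For every A with A ⇒* B via unit rules, add B's non-unit alternatives to A; then delete every rule of the form X → Y.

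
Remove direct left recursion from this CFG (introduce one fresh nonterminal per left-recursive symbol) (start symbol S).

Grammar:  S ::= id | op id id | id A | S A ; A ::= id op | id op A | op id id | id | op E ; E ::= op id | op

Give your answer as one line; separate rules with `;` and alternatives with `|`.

S ::= id S' | op id id S' | id A S'; A ::= id op | id op A | op id id | id | op E; E ::= op id | op; S' ::= A S' | ε

Directly left-recursive nonterminal: S.
For S: α = {A}, β = {id, op id id, id A}. Rewrite as S → β S' and S' → α S' | ε.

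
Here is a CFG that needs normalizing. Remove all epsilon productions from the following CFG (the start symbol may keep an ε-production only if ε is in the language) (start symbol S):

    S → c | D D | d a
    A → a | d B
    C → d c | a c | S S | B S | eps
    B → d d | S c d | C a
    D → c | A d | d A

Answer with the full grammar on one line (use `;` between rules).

S → c | D D | d a; A → a | d B; C → d c | a c | S S | B S; B → d d | S c d | C a | a; D → c | A d | d A

Nullable nonterminals: {C}.
ε ∉ L(G), so no ε-production is kept.
Expand every rule over subsets of its nullable positions: B → C a gives C a | a.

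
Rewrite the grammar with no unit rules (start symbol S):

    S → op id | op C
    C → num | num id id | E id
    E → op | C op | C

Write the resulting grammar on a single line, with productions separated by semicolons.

Unit pairs: E ⇒* {C}.
For each unit pair (A, B), copy every non-unit production of B to A, then drop all unit productions.

S → op id | op C; C → num | num id id | E id; E → op | C op | num | num id id | E id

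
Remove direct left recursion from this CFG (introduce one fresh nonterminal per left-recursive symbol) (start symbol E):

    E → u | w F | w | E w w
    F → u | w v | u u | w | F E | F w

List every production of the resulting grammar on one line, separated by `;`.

E, F are directly left-recursive.
For E: α = {w w}, β = {u, w F, w}. Rewrite as E → β E' and E' → α E' | ε.
For F: α = {E, w}, β = {u, w v, u u, w}. Rewrite as F → β F' and F' → α F' | ε.

E → u E' | w F E' | w E'; F → u F' | w v F' | u u F' | w F'; E' → w w E' | epsilon; F' → E F' | w F' | epsilon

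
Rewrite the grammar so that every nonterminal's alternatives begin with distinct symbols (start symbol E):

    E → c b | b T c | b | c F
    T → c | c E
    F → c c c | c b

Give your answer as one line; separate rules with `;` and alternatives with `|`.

E has alternatives sharing prefix 'c': factor to E → c E' with E' → b | F.
E has alternatives sharing prefix 'b': factor to E → b E'' with E'' → T c | ε.
T has alternatives sharing prefix 'c': factor to T → c T' with T' → ε | E.
F has alternatives sharing prefix 'c': factor to F → c F' with F' → c c | b.

E → c E' | b E''; T → c T'; F → c F'; E' → b | F; E'' → T c | ε; T' → ε | E; F' → c c | b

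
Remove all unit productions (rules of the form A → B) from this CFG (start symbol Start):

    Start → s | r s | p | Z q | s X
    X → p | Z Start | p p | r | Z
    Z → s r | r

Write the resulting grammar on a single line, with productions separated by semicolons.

Start → s | r s | p | Z q | s X; X → s r | r | p | Z Start | p p; Z → s r | r

Unit pairs: X ⇒* {Z}.
For each unit pair (A, B), copy every non-unit production of B to A, then drop all unit productions.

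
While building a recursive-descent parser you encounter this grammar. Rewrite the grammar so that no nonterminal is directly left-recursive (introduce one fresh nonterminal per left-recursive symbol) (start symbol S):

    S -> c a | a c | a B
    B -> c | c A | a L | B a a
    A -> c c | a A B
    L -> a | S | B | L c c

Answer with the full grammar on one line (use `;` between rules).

S -> c a | a c | a B; B -> c B' | c A B' | a L B'; A -> c c | a A B; L -> a L' | S L' | B L'; B' -> a a B' | ε; L' -> c c L' | ε

Directly left-recursive nonterminals: B, L.
For B: α = {a a}, β = {c, c A, a L}. Rewrite as B → β B' and B' → α B' | ε.
For L: α = {c c}, β = {a, S, B}. Rewrite as L → β L' and L' → α L' | ε.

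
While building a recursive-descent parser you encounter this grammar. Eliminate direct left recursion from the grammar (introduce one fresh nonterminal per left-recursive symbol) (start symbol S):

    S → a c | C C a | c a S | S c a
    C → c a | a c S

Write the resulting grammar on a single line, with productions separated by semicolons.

S is directly left-recursive.
For S: α = {c a}, β = {a c, C C a, c a S}. Rewrite as S → β S' and S' → α S' | ε.

S → a c S' | C C a S' | c a S S'; C → c a | a c S; S' → c a S' | ε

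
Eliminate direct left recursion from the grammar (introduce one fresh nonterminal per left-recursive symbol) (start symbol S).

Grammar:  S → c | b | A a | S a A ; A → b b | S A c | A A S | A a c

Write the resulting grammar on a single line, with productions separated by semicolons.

Left recursion appears on S, A.
For S: α = {a A}, β = {c, b, A a}. Rewrite as S → β S' and S' → α S' | ε.
For A: α = {A S, a c}, β = {b b, S A c}. Rewrite as A → β A' and A' → α A' | ε.

S → c S' | b S' | A a S'; A → b b A' | S A c A'; S' → a A S' | ε; A' → A S A' | a c A' | ε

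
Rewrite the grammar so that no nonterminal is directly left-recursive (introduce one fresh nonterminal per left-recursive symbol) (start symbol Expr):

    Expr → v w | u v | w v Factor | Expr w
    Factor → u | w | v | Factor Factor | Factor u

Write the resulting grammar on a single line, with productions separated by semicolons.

Expr → v w Expr1 | u v Expr1 | w v Factor Expr1; Factor → u Factor1 | w Factor1 | v Factor1; Expr1 → w Expr1 | ε; Factor1 → Factor Factor1 | u Factor1 | ε

Left recursion appears on Expr, Factor.
For Expr: α = {w}, β = {v w, u v, w v Factor}. Rewrite as Expr → β Expr1 and Expr1 → α Expr1 | ε.
For Factor: α = {Factor, u}, β = {u, w, v}. Rewrite as Factor → β Factor1 and Factor1 → α Factor1 | ε.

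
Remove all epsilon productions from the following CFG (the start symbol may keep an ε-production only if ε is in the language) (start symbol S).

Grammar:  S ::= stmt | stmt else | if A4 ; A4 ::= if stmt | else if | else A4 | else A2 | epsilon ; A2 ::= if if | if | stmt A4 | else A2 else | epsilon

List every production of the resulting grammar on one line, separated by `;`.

Nullable nonterminals: {A2, A4}.
ε ∉ L(G), so no ε-production is kept.
Add the nullable-subset variants: S → if A4 gives if A4 | if. A4 → else A4 gives else A4 | else. A2 → stmt A4 gives stmt A4 | stmt. A2 → else A2 else gives else A2 else | else else.

S ::= stmt | stmt else | if A4 | if; A4 ::= if stmt | else if | else A4 | else | else A2; A2 ::= if if | if | stmt A4 | stmt | else A2 else | else else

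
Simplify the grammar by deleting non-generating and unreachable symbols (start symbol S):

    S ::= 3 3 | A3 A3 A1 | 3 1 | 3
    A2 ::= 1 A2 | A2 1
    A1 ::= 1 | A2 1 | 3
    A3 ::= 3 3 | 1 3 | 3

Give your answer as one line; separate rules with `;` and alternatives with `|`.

S ::= 3 3 | A3 A3 A1 | 3 1 | 3; A1 ::= 1 | 3; A3 ::= 3 3 | 1 3 | 3

Generating nonterminals: {A1, A3, S}.
Reachable from S after that: {A1, A3, S}.
Removed useless symbols: {A2} and every production mentioning them.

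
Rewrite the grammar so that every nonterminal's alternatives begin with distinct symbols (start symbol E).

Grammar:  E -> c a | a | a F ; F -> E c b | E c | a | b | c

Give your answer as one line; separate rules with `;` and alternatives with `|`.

E has alternatives sharing prefix 'a': factor to E → a E' with E' → ε | F.
F has alternatives sharing prefix 'E c': factor to F → E c F' with F' → b | ε.

E -> c a | a E'; F -> a | b | c | E c F'; E' -> epsilon | F; F' -> b | epsilon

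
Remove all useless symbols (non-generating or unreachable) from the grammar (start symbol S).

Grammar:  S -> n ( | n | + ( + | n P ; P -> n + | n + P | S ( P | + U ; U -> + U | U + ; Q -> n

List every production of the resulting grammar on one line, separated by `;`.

Generating nonterminals: {P, Q, S}.
Reachable from S after that: {P, S}.
Removed useless symbols: {Q, U} and every production mentioning them.

S -> n ( | n | + ( + | n P; P -> n + | n + P | S ( P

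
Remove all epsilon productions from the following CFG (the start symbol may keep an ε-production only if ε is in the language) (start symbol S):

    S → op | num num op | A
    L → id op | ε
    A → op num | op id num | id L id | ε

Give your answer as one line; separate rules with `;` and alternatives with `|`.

S → op | num num op | A | ε; L → id op; A → op num | op id num | id L id | id id

The nullable symbols are {A, L, S}.
ε ∈ L(G) since S is nullable, so keep S → ε.
Add the nullable-subset variants: A → id L id gives id L id | id id.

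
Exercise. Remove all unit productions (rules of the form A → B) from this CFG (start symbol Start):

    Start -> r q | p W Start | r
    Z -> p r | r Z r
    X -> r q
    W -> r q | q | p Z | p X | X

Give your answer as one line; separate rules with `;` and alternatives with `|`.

Start -> r q | p W Start | r; Z -> p r | r Z r; X -> r q; W -> r q | q | p Z | p X

Unit pairs: W ⇒* {X}.
For each unit pair (A, B), copy every non-unit production of B to A, then drop all unit productions.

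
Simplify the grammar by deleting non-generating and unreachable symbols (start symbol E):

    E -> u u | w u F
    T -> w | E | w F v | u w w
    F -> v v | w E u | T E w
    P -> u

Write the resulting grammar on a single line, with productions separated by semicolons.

Generating nonterminals: {E, F, P, T}.
Reachable from E after that: {E, F, T}.
Removed useless symbols: {P} and every production mentioning them.

E -> u u | w u F; T -> w | E | w F v | u w w; F -> v v | w E u | T E w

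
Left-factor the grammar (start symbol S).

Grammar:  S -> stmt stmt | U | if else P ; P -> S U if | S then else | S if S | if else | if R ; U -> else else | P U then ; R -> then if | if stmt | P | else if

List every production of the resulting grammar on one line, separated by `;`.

S -> stmt stmt | U | if else P; P -> S P' | if P''; U -> else else | P U then; R -> then if | if stmt | P | else if; P' -> U if | then else | if S; P'' -> else | R

P has alternatives sharing prefix 'S': factor to P → S P' with P' → U if | then else | if S.
P has alternatives sharing prefix 'if': factor to P → if P'' with P'' → else | R.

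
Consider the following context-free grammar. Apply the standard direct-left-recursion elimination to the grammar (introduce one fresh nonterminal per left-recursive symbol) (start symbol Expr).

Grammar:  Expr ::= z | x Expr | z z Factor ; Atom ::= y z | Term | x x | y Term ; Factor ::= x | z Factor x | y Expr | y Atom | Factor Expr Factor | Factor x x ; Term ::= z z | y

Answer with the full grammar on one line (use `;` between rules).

Directly left-recursive nonterminal: Factor.
For Factor: α = {Expr Factor, x x}, β = {x, z Factor x, y Expr, y Atom}. Rewrite as Factor → β Factor1 and Factor1 → α Factor1 | ε.

Expr ::= z | x Expr | z z Factor; Atom ::= y z | Term | x x | y Term; Factor ::= x Factor1 | z Factor x Factor1 | y Expr Factor1 | y Atom Factor1; Term ::= z z | y; Factor1 ::= Expr Factor Factor1 | x x Factor1 | ε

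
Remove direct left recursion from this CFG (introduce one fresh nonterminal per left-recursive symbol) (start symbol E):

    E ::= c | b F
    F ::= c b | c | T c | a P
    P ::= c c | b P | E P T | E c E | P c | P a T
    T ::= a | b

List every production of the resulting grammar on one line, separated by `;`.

E ::= c | b F; F ::= c b | c | T c | a P; P ::= c c P' | b P P' | E P T P' | E c E P'; T ::= a | b; P' ::= c P' | a T P' | ε

P is directly left-recursive.
For P: α = {c, a T}, β = {c c, b P, E P T, E c E}. Rewrite as P → β P' and P' → α P' | ε.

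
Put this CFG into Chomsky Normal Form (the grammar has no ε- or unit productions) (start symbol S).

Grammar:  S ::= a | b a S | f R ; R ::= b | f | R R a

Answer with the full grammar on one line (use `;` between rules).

Introduce a nonterminal for each terminal appearing in a rule of length ≥ 2: X1 → b, X2 → a, X3 → f.
Binarize each right-hand side of length ≥ 3 by chaining fresh nonterminals (Y1, Y2, …): affected rules were S → X1 X2 S; R → R R X2.

S ::= a | X1 Y1 | X3 R; R ::= b | f | R Y2; X1 ::= b; X2 ::= a; X3 ::= f; Y1 ::= X2 S; Y2 ::= R X2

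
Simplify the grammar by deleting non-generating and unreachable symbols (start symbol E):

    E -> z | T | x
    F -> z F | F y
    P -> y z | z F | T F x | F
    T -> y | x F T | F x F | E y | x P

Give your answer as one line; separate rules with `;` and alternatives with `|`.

Generating nonterminals: {E, P, T}.
Reachable from E after that: {E, P, T}.
Removed useless symbols: {F} and every production mentioning them.

E -> z | T | x; P -> y z; T -> y | E y | x P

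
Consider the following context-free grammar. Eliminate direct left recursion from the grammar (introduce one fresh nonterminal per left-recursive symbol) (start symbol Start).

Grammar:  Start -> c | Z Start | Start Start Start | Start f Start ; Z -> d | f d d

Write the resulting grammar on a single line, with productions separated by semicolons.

Start is directly left-recursive.
For Start: α = {Start Start, f Start}, β = {c, Z Start}. Rewrite as Start → β Start1 and Start1 → α Start1 | ε.

Start -> c Start1 | Z Start Start1; Z -> d | f d d; Start1 -> Start Start Start1 | f Start Start1 | ε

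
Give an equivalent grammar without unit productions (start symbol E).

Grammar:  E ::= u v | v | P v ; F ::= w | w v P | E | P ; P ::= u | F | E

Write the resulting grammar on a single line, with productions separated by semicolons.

E ::= u v | v | P v; F ::= u v | v | P v | w | w v P | u; P ::= u v | v | P v | w | w v P | u

Unit pairs: F ⇒* {E, P}; P ⇒* {E, F}.
For each unit pair (A, B), copy every non-unit production of B to A, then drop all unit productions.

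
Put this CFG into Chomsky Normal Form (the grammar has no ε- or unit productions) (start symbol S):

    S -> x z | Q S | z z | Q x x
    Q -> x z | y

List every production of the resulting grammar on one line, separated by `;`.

S -> X1 X2 | Q S | X2 X2 | Q Y1; Q -> X1 X2 | y; X1 -> x; X2 -> z; Y1 -> X1 X1

Introduce a nonterminal for each terminal appearing in a rule of length ≥ 2: X1 → x, X2 → z.
Binarize each right-hand side of length ≥ 3 by chaining fresh nonterminals (Y1, Y2, …): affected rules were S → Q X1 X1.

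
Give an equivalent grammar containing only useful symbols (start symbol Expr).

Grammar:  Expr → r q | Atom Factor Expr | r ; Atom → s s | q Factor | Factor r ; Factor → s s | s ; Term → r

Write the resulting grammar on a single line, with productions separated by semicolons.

Expr → r q | Atom Factor Expr | r; Atom → s s | q Factor | Factor r; Factor → s s | s

Generating nonterminals: {Atom, Expr, Factor, Term}.
Reachable from Expr after that: {Atom, Expr, Factor}.
Removed useless symbols: {Term} and every production mentioning them.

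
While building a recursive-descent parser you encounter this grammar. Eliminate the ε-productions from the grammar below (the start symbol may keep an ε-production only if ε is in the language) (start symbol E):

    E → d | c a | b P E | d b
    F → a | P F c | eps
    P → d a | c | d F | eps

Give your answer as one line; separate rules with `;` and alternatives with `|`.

Nullable set = {F, P}.
ε ∉ L(G), so no ε-production is kept.
Add the nullable-subset variants: E → b P E gives b P E | b E. F → P F c gives P F c | P c | F c | c. P → d F gives d F | d.

E → d | c a | b P E | b E | d b; F → a | P F c | P c | F c | c; P → d a | c | d F | d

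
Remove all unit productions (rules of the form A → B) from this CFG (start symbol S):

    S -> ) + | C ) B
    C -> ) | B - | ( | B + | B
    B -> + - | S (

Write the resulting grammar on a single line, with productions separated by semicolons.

S -> ) + | C ) B; C -> + - | S ( | ) | B - | ( | B +; B -> + - | S (

Unit pairs: C ⇒* {B}.
Replace each nonterminal's rules with the union of the non-unit rules of every nonterminal it unit-derives.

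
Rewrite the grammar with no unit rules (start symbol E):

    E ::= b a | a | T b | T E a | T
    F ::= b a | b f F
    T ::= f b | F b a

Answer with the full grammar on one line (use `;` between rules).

Unit pairs: E ⇒* {T}.
For each unit pair (A, B), copy every non-unit production of B to A, then drop all unit productions.

E ::= b a | a | T b | T E a | f b | F b a; F ::= b a | b f F; T ::= f b | F b a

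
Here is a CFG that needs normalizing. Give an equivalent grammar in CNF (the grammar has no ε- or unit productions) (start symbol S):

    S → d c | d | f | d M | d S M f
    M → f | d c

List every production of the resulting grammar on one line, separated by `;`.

Introduce a nonterminal for each terminal appearing in a rule of length ≥ 2: X1 → d, X2 → c, X3 → f.
Binarize each right-hand side of length ≥ 3 by chaining fresh nonterminals (Y1, Y2, …): affected rules were S → X1 S M X3.

S → X1 X2 | d | f | X1 M | X1 Y1; M → f | X1 X2; X1 → d; X2 → c; X3 → f; Y1 → S Y2; Y2 → M X3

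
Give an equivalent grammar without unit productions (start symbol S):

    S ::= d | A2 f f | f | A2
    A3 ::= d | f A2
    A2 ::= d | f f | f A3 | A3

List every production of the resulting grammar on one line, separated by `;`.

S ::= d | f f | f A3 | A2 f f | f | f A2; A3 ::= d | f A2; A2 ::= d | f f | f A3 | f A2

Unit pairs: A2 ⇒* {A3}; S ⇒* {A2, A3}.
For each unit pair (A, B), copy every non-unit production of B to A, then drop all unit productions.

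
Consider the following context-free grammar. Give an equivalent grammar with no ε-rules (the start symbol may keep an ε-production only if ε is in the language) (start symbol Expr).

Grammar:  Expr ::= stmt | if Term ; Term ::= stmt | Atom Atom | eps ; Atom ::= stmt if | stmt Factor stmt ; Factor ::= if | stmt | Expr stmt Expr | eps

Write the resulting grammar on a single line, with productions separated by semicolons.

The nullable symbols are {Factor, Term}.
ε ∉ L(G), so no ε-production is kept.
Add the nullable-subset variants: Expr → if Term gives if Term | if. Atom → stmt Factor stmt gives stmt Factor stmt | stmt stmt.

Expr ::= stmt | if Term | if; Term ::= stmt | Atom Atom; Atom ::= stmt if | stmt Factor stmt | stmt stmt; Factor ::= if | stmt | Expr stmt Expr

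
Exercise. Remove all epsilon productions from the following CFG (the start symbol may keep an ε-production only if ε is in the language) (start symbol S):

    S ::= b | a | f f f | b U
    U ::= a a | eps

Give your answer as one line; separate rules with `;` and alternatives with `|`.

S ::= b | a | f f f | b U; U ::= a a

Nullable nonterminals: {U}.
ε ∉ L(G), so no ε-production is kept.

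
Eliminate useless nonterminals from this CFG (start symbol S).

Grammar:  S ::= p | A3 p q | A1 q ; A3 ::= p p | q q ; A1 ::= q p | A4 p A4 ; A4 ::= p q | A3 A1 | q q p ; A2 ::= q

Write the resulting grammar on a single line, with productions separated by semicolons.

S ::= p | A3 p q | A1 q; A3 ::= p p | q q; A1 ::= q p | A4 p A4; A4 ::= p q | A3 A1 | q q p

Generating nonterminals: {A1, A2, A3, A4, S}.
Reachable from S after that: {A1, A3, A4, S}.
Removed useless symbols: {A2} and every production mentioning them.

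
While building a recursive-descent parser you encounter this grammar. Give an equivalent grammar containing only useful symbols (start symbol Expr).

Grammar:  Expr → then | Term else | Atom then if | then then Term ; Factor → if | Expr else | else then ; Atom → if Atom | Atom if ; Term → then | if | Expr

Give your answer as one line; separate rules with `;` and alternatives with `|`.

Generating nonterminals: {Expr, Factor, Term}.
Reachable from Expr after that: {Expr, Term}.
Removed useless symbols: {Atom, Factor} and every production mentioning them.

Expr → then | Term else | then then Term; Term → then | if | Expr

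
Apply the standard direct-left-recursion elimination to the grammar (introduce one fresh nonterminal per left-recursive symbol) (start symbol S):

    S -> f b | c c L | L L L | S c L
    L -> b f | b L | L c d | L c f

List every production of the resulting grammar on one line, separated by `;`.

S -> f b S' | c c L S' | L L L S'; L -> b f L' | b L L'; S' -> c L S' | eps; L' -> c d L' | c f L' | eps

Directly left-recursive nonterminals: S, L.
For S: α = {c L}, β = {f b, c c L, L L L}. Rewrite as S → β S' and S' → α S' | ε.
For L: α = {c d, c f}, β = {b f, b L}. Rewrite as L → β L' and L' → α L' | ε.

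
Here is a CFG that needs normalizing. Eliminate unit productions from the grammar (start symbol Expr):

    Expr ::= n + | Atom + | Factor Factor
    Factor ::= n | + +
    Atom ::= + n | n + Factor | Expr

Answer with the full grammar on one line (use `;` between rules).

Expr ::= n + | Atom + | Factor Factor; Factor ::= n | + +; Atom ::= + n | n + Factor | n + | Atom + | Factor Factor

Unit pairs: Atom ⇒* {Expr}.
For each unit pair (A, B), copy every non-unit production of B to A, then drop all unit productions.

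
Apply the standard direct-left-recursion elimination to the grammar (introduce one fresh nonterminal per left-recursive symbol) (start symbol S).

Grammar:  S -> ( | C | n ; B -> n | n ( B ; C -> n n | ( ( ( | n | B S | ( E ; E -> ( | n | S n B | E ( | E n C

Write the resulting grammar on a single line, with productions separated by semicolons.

S -> ( | C | n; B -> n | n ( B; C -> n n | ( ( ( | n | B S | ( E; E -> ( E' | n E' | S n B E'; E' -> ( E' | n C E' | ε

E is directly left-recursive.
For E: α = {(, n C}, β = {(, n, S n B}. Rewrite as E → β E' and E' → α E' | ε.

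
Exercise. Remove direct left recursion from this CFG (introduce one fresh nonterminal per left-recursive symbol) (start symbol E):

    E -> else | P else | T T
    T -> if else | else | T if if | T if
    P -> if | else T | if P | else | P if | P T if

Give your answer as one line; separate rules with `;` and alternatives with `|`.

E -> else | P else | T T; T -> if else T' | else T'; P -> if P' | else T P' | if P P' | else P'; T' -> if if T' | if T' | epsilon; P' -> if P' | T if P' | epsilon

Directly left-recursive nonterminals: T, P.
For T: α = {if if, if}, β = {if else, else}. Rewrite as T → β T' and T' → α T' | ε.
For P: α = {if, T if}, β = {if, else T, if P, else}. Rewrite as P → β P' and P' → α P' | ε.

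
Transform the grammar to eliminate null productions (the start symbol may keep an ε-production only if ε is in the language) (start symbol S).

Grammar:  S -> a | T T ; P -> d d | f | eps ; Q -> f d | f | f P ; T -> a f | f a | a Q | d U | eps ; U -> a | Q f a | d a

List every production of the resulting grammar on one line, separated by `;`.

The nullable symbols are {P, S, T}.
ε ∈ L(G) since S is nullable, so keep S → ε.
For each production, add variants omitting each subset of nullable occurrences: S → T T gives T T | T.

S -> a | T T | T | eps; P -> d d | f; Q -> f d | f | f P; T -> a f | f a | a Q | d U; U -> a | Q f a | d a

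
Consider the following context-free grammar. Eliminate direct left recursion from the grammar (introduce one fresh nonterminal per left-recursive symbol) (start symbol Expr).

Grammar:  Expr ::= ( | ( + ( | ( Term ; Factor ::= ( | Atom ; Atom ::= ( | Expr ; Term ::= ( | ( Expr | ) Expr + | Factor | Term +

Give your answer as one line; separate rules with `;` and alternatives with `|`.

Left recursion appears on Term.
For Term: α = {+}, β = {(, ( Expr, ) Expr +, Factor}. Rewrite as Term → β Term1 and Term1 → α Term1 | ε.

Expr ::= ( | ( + ( | ( Term; Factor ::= ( | Atom; Atom ::= ( | Expr; Term ::= ( Term1 | ( Expr Term1 | ) Expr + Term1 | Factor Term1; Term1 ::= + Term1 | epsilon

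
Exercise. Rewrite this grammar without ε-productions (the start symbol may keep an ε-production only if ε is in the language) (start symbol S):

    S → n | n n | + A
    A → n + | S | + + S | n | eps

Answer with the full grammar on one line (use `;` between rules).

The nullable symbols are {A}.
ε ∉ L(G), so no ε-production is kept.
Expand every rule over subsets of its nullable positions: S → + A gives + A | +.

S → n | n n | + A | +; A → n + | S | + + S | n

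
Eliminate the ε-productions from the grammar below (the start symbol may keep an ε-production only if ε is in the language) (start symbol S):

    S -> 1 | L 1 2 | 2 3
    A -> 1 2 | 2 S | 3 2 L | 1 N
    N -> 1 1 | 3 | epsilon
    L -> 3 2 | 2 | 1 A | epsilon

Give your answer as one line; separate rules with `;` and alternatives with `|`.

S -> 1 | L 1 2 | 1 2 | 2 3; A -> 1 2 | 2 S | 3 2 L | 3 2 | 1 N | 1; N -> 1 1 | 3; L -> 3 2 | 2 | 1 A

The nullable symbols are {L, N}.
ε ∉ L(G), so no ε-production is kept.
For each production, add variants omitting each subset of nullable occurrences: S → L 1 2 gives L 1 2 | 1 2. A → 3 2 L gives 3 2 L | 3 2. A → 1 N gives 1 N | 1.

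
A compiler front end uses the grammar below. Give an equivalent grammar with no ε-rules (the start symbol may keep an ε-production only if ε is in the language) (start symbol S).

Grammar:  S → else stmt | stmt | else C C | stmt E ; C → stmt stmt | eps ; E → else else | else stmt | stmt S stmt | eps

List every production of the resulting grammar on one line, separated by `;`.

S → else stmt | stmt | else C C | else C | else | stmt E; C → stmt stmt; E → else else | else stmt | stmt S stmt

Nullable set = {C, E}.
ε ∉ L(G), so no ε-production is kept.
Expand every rule over subsets of its nullable positions: S → else C C gives else C C | else C | else.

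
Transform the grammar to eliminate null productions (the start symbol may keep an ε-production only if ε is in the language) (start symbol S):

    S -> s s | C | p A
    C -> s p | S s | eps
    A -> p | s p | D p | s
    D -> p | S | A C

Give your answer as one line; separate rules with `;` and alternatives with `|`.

The nullable symbols are {C, D, S}.
ε ∈ L(G) since S is nullable, so keep S → ε.
Add the nullable-subset variants: C → S s gives S s | s. D → A C gives A C | A.

S -> s s | C | p A | eps; C -> s p | S s | s; A -> p | s p | D p | s; D -> p | S | A C | A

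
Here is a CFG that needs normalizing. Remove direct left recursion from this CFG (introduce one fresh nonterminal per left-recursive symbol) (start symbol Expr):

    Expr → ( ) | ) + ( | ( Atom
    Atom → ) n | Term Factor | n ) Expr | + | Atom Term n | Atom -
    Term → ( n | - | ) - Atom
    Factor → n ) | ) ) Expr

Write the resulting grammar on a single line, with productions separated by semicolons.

Expr → ( ) | ) + ( | ( Atom; Atom → ) n Atom1 | Term Factor Atom1 | n ) Expr Atom1 | + Atom1; Term → ( n | - | ) - Atom; Factor → n ) | ) ) Expr; Atom1 → Term n Atom1 | - Atom1 | ε

Atom is directly left-recursive.
For Atom: α = {Term n, -}, β = {) n, Term Factor, n ) Expr, +}. Rewrite as Atom → β Atom1 and Atom1 → α Atom1 | ε.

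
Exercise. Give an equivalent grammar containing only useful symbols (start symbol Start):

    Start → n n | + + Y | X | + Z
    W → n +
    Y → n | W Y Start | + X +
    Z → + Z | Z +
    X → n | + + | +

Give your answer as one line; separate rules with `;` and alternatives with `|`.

Generating nonterminals: {Start, W, X, Y}.
Reachable from Start after that: {Start, W, X, Y}.
Removed useless symbols: {Z} and every production mentioning them.

Start → n n | + + Y | X; W → n +; Y → n | W Y Start | + X +; X → n | + + | +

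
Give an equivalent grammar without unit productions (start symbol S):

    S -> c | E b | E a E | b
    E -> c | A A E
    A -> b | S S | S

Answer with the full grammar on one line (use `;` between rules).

Unit pairs: A ⇒* {S}.
For each unit pair (A, B), copy every non-unit production of B to A, then drop all unit productions.

S -> c | E b | E a E | b; E -> c | A A E; A -> c | E b | E a E | b | S S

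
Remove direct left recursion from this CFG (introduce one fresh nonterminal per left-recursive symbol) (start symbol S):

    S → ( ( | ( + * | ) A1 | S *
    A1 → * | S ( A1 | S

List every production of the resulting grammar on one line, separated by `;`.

S → ( ( S' | ( + * S' | ) A1 S'; A1 → * | S ( A1 | S; S' → * S' | epsilon

Left recursion appears on S.
For S: α = {*}, β = {( (, ( + *, ) A1}. Rewrite as S → β S' and S' → α S' | ε.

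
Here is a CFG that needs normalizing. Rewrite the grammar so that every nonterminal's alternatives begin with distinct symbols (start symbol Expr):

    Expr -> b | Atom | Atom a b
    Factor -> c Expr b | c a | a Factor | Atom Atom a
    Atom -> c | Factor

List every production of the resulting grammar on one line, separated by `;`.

Expr has alternatives sharing prefix 'Atom': factor to Expr → Atom Expr1 with Expr1 → ε | a b.
Factor has alternatives sharing prefix 'c': factor to Factor → c Factor1 with Factor1 → Expr b | a.

Expr -> b | Atom Expr1; Factor -> a Factor | Atom Atom a | c Factor1; Atom -> c | Factor; Expr1 -> ε | a b; Factor1 -> Expr b | a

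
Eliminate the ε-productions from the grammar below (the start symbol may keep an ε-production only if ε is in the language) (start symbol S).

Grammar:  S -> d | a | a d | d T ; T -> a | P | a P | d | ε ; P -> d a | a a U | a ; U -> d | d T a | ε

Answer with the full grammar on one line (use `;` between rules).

S -> d | a | a d | d T; T -> a | P | a P | d; P -> d a | a a U | a a | a; U -> d | d T a | d a

Nullable set = {T, U}.
ε ∉ L(G), so no ε-production is kept.
Expand every rule over subsets of its nullable positions: P → a a U gives a a U | a a. U → d T a gives d T a | d a.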